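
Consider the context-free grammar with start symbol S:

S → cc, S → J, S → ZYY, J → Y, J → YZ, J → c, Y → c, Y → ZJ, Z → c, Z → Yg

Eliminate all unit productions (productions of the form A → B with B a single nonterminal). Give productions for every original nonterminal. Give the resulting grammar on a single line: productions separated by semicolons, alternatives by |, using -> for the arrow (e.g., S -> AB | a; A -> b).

Unit productions: J->Y, S->J.
Unit pairs (A ⇒* B via units): (J,Y), (S,J), (S,Y).
S: inherits non-unit rules of {J, S, Y} → YZ | ZJ | ZYY | c | cc.
J: inherits non-unit rules of {J, Y} → YZ | ZJ | c.
Y: inherits non-unit rules of {Y} → ZJ | c.
Z: inherits non-unit rules of {Z} → Yg | c.

S -> c | YZ | ZJ | cc | ZYY; J -> c | YZ | ZJ; Y -> c | ZJ; Z -> c | Yg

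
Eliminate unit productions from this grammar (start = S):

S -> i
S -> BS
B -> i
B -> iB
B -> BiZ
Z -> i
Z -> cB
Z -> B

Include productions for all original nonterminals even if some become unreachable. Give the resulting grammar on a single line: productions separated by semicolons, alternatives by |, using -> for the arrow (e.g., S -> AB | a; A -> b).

Unit productions: Z->B.
Unit pairs (A ⇒* B via units): (Z,B).
S: inherits non-unit rules of {S} → BS | i.
B: inherits non-unit rules of {B} → BiZ | i | iB.
Z: inherits non-unit rules of {B, Z} → BiZ | cB | i | iB.

S -> i | BS; B -> i | iB | BiZ; Z -> i | cB | iB | BiZ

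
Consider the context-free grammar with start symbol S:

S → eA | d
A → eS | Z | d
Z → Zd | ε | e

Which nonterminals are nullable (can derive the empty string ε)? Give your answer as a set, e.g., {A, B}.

{A, Z}

Directly nullable (have an ε-rule): {Z}.
A is nullable via A -> Z (every symbol on the right is already known nullable).
Not nullable: S — each has a terminal in every rule's right-hand side or depends on a non-nullable symbol.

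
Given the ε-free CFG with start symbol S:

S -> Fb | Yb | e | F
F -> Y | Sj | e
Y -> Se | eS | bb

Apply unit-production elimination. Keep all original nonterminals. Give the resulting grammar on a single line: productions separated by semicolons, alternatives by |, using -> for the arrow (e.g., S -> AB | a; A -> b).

Unit productions: F->Y, S->F.
Unit pairs (A ⇒* B via units): (F,Y), (S,F), (S,Y).
S: inherits non-unit rules of {F, S, Y} → Fb | Se | Sj | Yb | bb | e | eS.
F: inherits non-unit rules of {F, Y} → Se | Sj | bb | e | eS.
Y: inherits non-unit rules of {Y} → Se | bb | eS.

S -> e | Fb | Se | Sj | Yb | bb | eS; F -> e | Se | Sj | bb | eS; Y -> Se | bb | eS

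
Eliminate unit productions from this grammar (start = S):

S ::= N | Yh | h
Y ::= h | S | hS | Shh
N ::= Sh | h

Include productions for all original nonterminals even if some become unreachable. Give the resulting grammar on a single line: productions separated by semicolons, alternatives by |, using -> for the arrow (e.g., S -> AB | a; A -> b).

Unit productions: S->N, Y->S.
Unit pairs (A ⇒* B via units): (S,N), (Y,N), (Y,S).
S: inherits non-unit rules of {N, S} → Sh | Yh | h.
N: inherits non-unit rules of {N} → Sh | h.
Y: inherits non-unit rules of {N, S, Y} → Sh | Shh | Yh | h | hS.

S -> h | Sh | Yh; N -> h | Sh; Y -> h | Sh | Yh | hS | Shh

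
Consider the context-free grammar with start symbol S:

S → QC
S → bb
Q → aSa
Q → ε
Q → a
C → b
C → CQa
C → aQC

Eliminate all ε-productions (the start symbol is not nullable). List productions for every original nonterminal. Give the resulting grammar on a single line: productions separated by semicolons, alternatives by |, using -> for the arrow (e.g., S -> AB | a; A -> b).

Nullable set: {Q}.
S -> QC: Q nullable, giving C | QC.
C -> CQa: Q nullable, giving CQa | Ca.
C -> aQC: Q nullable, giving aC | aQC.
Drop Q -> ε.
Unchanged (no nullable symbols): S -> bb; C -> b; Q -> a; Q -> aSa.

S -> C | QC | bb; C -> b | Ca | aC | CQa | aQC; Q -> a | aSa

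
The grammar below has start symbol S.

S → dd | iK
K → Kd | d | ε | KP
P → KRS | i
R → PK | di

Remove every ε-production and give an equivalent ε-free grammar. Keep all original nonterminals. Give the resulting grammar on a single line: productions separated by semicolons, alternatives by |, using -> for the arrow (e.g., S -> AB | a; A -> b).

Nullable set: {K}.
S -> iK: K nullable, giving i | iK.
Drop K -> ε.
K -> KP: K nullable, giving KP | P.
K -> Kd: K nullable, giving Kd | d.
P -> KRS: K nullable, giving KRS | RS.
R -> PK: K nullable, giving P | PK.
Unchanged (no nullable symbols): S -> dd; K -> d; P -> i; R -> di.

S -> i | dd | iK; K -> P | d | KP | Kd; P -> i | RS | KRS; R -> P | PK | di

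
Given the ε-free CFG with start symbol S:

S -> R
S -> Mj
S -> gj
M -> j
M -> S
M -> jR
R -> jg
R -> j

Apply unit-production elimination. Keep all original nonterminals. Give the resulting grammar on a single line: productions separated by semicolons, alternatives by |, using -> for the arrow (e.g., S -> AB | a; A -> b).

Unit productions: M->S, S->R.
Unit pairs (A ⇒* B via units): (M,R), (M,S), (S,R).
S: inherits non-unit rules of {R, S} → Mj | gj | j | jg.
M: inherits non-unit rules of {M, R, S} → Mj | gj | j | jR | jg.
R: inherits non-unit rules of {R} → j | jg.

S -> j | Mj | gj | jg; M -> j | Mj | gj | jR | jg; R -> j | jg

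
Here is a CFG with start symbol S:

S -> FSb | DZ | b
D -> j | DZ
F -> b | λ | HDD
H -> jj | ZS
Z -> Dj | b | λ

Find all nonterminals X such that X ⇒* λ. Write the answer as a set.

Directly nullable (have an ε-rule): {F, Z}.
Not nullable: D, H, S — each has a terminal in every rule's right-hand side or depends on a non-nullable symbol.

{F, Z}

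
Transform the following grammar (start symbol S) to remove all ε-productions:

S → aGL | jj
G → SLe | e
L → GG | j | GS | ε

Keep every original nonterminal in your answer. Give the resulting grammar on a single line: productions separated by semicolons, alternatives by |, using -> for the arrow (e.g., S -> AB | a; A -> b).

S -> aG | jj | aGL; G -> e | Se | SLe; L -> j | GG | GS

Nullable set: {L}.
S -> aGL: L nullable, giving aG | aGL.
G -> SLe: L nullable, giving SLe | Se.
Drop L -> ε.
Unchanged (no nullable symbols): S -> jj; G -> e; L -> GG; L -> GS; L -> j.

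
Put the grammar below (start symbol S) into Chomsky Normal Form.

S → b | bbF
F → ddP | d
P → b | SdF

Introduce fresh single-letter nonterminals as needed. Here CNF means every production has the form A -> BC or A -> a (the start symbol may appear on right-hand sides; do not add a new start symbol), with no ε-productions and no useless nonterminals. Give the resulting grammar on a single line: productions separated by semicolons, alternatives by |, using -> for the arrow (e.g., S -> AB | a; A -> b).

No ε-productions.
No unit productions to eliminate.
TERM: introduce B -> b, A -> d and substitute in every rule of length ≥2.
BIN: F -> AAP becomes F -> AC, C -> AP; P -> SAF becomes P -> SD, D -> AF; S -> BBF becomes S -> BE, E -> BF.

S -> b | BE; A -> d; B -> b; C -> AP; D -> AF; E -> BF; F -> d | AC; P -> b | SD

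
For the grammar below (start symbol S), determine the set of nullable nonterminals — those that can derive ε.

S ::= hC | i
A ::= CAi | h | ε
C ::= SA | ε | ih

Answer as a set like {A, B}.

Directly nullable (have an ε-rule): {A, C}.
Not nullable: S — each has a terminal in every rule's right-hand side or depends on a non-nullable symbol.

{A, C}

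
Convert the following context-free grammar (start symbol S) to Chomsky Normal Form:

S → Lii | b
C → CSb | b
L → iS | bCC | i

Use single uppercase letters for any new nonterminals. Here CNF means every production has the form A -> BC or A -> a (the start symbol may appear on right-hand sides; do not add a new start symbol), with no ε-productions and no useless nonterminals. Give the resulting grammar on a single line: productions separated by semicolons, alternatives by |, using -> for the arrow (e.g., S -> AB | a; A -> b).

S -> b | LF; A -> b; B -> i; C -> b | CD; D -> SA; E -> CC; F -> BB; L -> i | AE | BS

No ε-productions.
No unit productions to eliminate.
TERM: introduce A -> b, B -> i and substitute in every rule of length ≥2.
BIN: C -> CSA becomes C -> CD, D -> SA; L -> ACC becomes L -> AE, E -> CC; S -> LBB becomes S -> LF, F -> BB.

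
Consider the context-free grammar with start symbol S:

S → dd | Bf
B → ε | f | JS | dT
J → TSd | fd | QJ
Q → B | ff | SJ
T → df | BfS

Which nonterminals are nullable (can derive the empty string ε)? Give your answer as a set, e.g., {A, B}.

{B, Q}

Directly nullable (have an ε-rule): {B}.
Q is nullable via Q -> B (every symbol on the right is already known nullable).
Not nullable: J, S, T — each has a terminal in every rule's right-hand side or depends on a non-nullable symbol.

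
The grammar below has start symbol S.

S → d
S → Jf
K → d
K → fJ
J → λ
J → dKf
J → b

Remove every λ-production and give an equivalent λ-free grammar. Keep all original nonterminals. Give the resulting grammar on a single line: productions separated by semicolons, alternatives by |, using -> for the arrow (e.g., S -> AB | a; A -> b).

Nullable set: {J}.
S -> Jf: J nullable, giving Jf | f.
Drop J -> λ.
K -> fJ: J nullable, giving f | fJ.
Unchanged (no nullable symbols): S -> d; J -> b; J -> dKf; K -> d.

S -> d | f | Jf; J -> b | dKf; K -> d | f | fJ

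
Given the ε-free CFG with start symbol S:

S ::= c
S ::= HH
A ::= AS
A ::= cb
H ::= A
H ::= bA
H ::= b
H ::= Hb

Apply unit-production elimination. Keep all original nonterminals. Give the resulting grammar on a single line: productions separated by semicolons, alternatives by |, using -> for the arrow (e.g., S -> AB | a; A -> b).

Unit productions: H->A.
Unit pairs (A ⇒* B via units): (H,A).
S: inherits non-unit rules of {S} → HH | c.
A: inherits non-unit rules of {A} → AS | cb.
H: inherits non-unit rules of {A, H} → AS | Hb | b | bA | cb.

S -> c | HH; A -> AS | cb; H -> b | AS | Hb | bA | cb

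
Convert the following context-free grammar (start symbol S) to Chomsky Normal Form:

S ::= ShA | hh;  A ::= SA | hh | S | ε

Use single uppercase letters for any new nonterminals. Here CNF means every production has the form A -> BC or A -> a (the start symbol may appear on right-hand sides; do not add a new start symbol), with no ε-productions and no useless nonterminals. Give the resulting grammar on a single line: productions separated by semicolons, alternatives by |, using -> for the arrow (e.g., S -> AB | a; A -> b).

Nullable: {A}; after ε-elimination: S -> Sh | hh | ShA; A -> S | SA | hh.
After unit-elimination: S -> Sh | hh | ShA; A -> SA | Sh | hh | ShA.
TERM: introduce B -> h and substitute in every rule of length ≥2.
BIN: A -> SBA becomes A -> SC, C -> BA; S -> SBA becomes S -> SD, D -> BA.

S -> BB | SB | SD; A -> BB | SA | SB | SC; B -> h; C -> BA; D -> BA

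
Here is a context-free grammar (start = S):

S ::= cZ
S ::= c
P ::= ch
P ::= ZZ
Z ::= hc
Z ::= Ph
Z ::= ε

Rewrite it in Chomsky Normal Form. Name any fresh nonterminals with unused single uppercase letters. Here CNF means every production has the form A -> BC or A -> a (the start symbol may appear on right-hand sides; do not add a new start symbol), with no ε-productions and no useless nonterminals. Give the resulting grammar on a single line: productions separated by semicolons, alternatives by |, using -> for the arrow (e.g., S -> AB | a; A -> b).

Nullable: {P, Z}; after ε-elimination: S -> c | cZ; P -> Z | ZZ | ch; Z -> h | Ph | hc.
After unit-elimination: S -> c | cZ; P -> h | Ph | ZZ | ch | hc; Z -> h | Ph | hc.
TERM: introduce B -> c, A -> h and substitute in every rule of length ≥2.

S -> c | BZ; A -> h; B -> c; P -> h | AB | BA | PA | ZZ; Z -> h | AB | PA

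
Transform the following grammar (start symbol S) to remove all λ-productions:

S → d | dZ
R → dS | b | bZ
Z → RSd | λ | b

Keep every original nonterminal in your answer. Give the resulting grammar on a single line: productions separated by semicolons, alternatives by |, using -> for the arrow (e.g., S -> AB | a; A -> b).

S -> d | dZ; R -> b | bZ | dS; Z -> b | RSd

Nullable set: {Z}.
S -> dZ: Z nullable, giving d | dZ.
R -> bZ: Z nullable, giving b | bZ.
Drop Z -> λ.
Unchanged (no nullable symbols): S -> d; R -> b; R -> dS; Z -> RSd; Z -> b.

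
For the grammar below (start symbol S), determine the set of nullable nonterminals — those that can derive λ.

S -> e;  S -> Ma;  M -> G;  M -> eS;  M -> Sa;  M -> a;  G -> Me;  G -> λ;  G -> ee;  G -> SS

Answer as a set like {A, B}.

{G, M}

Directly nullable (have an ε-rule): {G}.
M is nullable via M -> G (every symbol on the right is already known nullable).
Not nullable: S — each has a terminal in every rule's right-hand side or depends on a non-nullable symbol.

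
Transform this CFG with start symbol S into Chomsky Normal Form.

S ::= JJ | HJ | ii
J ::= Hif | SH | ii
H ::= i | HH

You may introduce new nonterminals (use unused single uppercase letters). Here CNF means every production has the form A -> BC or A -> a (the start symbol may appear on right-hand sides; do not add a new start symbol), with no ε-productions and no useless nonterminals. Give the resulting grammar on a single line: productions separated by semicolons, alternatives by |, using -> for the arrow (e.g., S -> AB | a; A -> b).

No ε-productions.
No unit productions to eliminate.
TERM: introduce B -> f, A -> i and substitute in every rule of length ≥2.
BIN: J -> HAB becomes J -> HC, C -> AB.

S -> AA | HJ | JJ; A -> i; B -> f; C -> AB; H -> i | HH; J -> AA | HC | SH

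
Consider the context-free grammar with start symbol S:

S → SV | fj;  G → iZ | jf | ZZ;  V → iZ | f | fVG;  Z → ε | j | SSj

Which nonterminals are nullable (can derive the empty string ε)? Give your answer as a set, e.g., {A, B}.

Directly nullable (have an ε-rule): {Z}.
G is nullable via G -> ZZ (every symbol on the right is already known nullable).
Not nullable: S, V — each has a terminal in every rule's right-hand side or depends on a non-nullable symbol.

{G, Z}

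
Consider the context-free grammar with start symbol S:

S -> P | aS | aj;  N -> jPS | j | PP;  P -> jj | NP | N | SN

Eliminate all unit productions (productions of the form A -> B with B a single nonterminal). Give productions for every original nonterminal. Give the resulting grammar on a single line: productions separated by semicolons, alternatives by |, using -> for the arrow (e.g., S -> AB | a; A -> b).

Unit productions: P->N, S->P.
Unit pairs (A ⇒* B via units): (P,N), (S,N), (S,P).
S: inherits non-unit rules of {N, P, S} → NP | PP | SN | aS | aj | j | jPS | jj.
N: inherits non-unit rules of {N} → PP | j | jPS.
P: inherits non-unit rules of {N, P} → NP | PP | SN | j | jPS | jj.

S -> j | NP | PP | SN | aS | aj | jj | jPS; N -> j | PP | jPS; P -> j | NP | PP | SN | jj | jPS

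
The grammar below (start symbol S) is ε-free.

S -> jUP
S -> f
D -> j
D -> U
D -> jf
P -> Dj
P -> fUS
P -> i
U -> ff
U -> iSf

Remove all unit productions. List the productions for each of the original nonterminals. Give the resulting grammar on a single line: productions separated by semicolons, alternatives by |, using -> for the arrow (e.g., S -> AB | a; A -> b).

Unit productions: D->U.
Unit pairs (A ⇒* B via units): (D,U).
S: inherits non-unit rules of {S} → f | jUP.
D: inherits non-unit rules of {D, U} → ff | iSf | j | jf.
P: inherits non-unit rules of {P} → Dj | fUS | i.
U: inherits non-unit rules of {U} → ff | iSf.

S -> f | jUP; D -> j | ff | jf | iSf; P -> i | Dj | fUS; U -> ff | iSf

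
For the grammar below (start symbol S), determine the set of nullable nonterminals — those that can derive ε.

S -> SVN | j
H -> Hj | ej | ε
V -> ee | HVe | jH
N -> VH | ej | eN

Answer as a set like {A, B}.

Directly nullable (have an ε-rule): {H}.
Not nullable: N, S, V — each has a terminal in every rule's right-hand side or depends on a non-nullable symbol.

{H}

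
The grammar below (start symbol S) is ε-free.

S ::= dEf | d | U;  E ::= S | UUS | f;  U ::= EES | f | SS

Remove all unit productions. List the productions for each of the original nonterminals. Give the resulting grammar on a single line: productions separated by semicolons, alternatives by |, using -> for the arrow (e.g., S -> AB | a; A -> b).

S -> d | f | SS | EES | dEf; E -> d | f | SS | EES | UUS | dEf; U -> f | SS | EES

Unit productions: E->S, S->U.
Unit pairs (A ⇒* B via units): (E,S), (E,U), (S,U).
S: inherits non-unit rules of {S, U} → EES | SS | d | dEf | f.
E: inherits non-unit rules of {E, S, U} → EES | SS | UUS | d | dEf | f.
U: inherits non-unit rules of {U} → EES | SS | f.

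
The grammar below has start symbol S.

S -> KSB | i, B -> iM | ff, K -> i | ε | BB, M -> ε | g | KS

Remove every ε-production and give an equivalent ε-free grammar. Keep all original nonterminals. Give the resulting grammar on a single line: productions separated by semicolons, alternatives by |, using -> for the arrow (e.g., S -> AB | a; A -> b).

S -> i | SB | KSB; B -> i | ff | iM; K -> i | BB; M -> S | g | KS

Nullable set: {K, M}.
S -> KSB: K nullable, giving KSB | SB.
B -> iM: M nullable, giving i | iM.
Drop K -> ε.
Drop M -> ε.
M -> KS: K nullable, giving KS | S.
Unchanged (no nullable symbols): S -> i; B -> ff; K -> BB; K -> i; M -> g.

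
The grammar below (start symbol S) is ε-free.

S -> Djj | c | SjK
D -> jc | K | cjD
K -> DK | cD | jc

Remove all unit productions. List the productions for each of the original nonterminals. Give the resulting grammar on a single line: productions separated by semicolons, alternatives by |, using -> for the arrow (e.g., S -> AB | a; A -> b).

S -> c | Djj | SjK; D -> DK | cD | jc | cjD; K -> DK | cD | jc

Unit productions: D->K.
Unit pairs (A ⇒* B via units): (D,K).
S: inherits non-unit rules of {S} → Djj | SjK | c.
D: inherits non-unit rules of {D, K} → DK | cD | cjD | jc.
K: inherits non-unit rules of {K} → DK | cD | jc.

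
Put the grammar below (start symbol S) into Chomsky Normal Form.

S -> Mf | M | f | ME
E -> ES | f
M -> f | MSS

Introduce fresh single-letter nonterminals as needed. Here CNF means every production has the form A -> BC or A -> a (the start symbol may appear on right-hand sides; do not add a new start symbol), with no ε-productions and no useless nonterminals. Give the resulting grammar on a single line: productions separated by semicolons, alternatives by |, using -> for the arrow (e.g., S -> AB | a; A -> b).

No ε-productions.
After unit-elimination: S -> f | ME | Mf | MSS; E -> f | ES; M -> f | MSS.
TERM: introduce A -> f and substitute in every rule of length ≥2.
BIN: M -> MSS becomes M -> MB, B -> SS; S -> MSS becomes S -> MC, C -> SS.

S -> f | MA | MC | ME; A -> f; B -> SS; C -> SS; E -> f | ES; M -> f | MB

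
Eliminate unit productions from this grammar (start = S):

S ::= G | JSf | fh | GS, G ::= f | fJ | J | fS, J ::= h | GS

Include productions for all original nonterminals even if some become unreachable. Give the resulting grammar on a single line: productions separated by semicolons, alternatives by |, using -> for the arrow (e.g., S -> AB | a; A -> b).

Unit productions: G->J, S->G.
Unit pairs (A ⇒* B via units): (G,J), (S,G), (S,J).
S: inherits non-unit rules of {G, J, S} → GS | JSf | f | fJ | fS | fh | h.
G: inherits non-unit rules of {G, J} → GS | f | fJ | fS | h.
J: inherits non-unit rules of {J} → GS | h.

S -> f | h | GS | fJ | fS | fh | JSf; G -> f | h | GS | fJ | fS; J -> h | GS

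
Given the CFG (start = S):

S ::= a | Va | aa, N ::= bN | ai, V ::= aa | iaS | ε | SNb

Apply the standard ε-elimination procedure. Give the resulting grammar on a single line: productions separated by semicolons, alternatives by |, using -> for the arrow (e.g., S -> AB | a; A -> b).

S -> a | Va | aa; N -> ai | bN; V -> aa | SNb | iaS

Nullable set: {V}.
S -> Va: V nullable, giving Va | a.
Drop V -> ε.
Unchanged (no nullable symbols): S -> a; S -> aa; N -> ai; N -> bN; V -> SNb; V -> aa; V -> iaS.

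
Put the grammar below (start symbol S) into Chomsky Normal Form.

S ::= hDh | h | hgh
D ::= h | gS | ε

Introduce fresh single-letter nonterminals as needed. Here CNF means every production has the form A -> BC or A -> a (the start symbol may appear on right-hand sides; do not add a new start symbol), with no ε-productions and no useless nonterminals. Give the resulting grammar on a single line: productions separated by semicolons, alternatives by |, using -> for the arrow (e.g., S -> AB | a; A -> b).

S -> h | BB | BC | BE; A -> g; B -> h; C -> AB; D -> h | AS; E -> DB

Nullable: {D}; after ε-elimination: S -> h | hh | hDh | hgh; D -> h | gS.
No unit productions to eliminate.
TERM: introduce A -> g, B -> h and substitute in every rule of length ≥2.
BIN: S -> BAB becomes S -> BC, C -> AB; S -> BDB becomes S -> BE, E -> DB.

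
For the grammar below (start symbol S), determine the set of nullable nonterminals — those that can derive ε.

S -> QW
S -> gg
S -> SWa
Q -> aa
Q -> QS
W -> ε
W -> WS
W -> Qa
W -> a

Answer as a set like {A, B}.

{W}

Directly nullable (have an ε-rule): {W}.
Not nullable: Q, S — each has a terminal in every rule's right-hand side or depends on a non-nullable symbol.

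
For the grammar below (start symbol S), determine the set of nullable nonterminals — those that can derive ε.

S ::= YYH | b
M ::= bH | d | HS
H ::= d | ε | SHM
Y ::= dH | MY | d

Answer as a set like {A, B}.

Directly nullable (have an ε-rule): {H}.
Not nullable: M, S, Y — each has a terminal in every rule's right-hand side or depends on a non-nullable symbol.

{H}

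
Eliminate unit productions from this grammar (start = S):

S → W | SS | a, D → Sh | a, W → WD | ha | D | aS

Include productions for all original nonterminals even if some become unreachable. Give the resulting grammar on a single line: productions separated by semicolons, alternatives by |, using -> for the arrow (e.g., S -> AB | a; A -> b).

S -> a | SS | Sh | WD | aS | ha; D -> a | Sh; W -> a | Sh | WD | aS | ha

Unit productions: S->W, W->D.
Unit pairs (A ⇒* B via units): (S,D), (S,W), (W,D).
S: inherits non-unit rules of {D, S, W} → SS | Sh | WD | a | aS | ha.
D: inherits non-unit rules of {D} → Sh | a.
W: inherits non-unit rules of {D, W} → Sh | WD | a | aS | ha.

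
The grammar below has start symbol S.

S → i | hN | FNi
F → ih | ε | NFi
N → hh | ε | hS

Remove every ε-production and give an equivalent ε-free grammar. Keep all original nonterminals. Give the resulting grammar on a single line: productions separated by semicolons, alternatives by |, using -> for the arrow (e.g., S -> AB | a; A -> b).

Nullable set: {F, N}.
S -> FNi: F, N nullable, giving FNi | Fi | Ni | i.
S -> hN: N nullable, giving h | hN.
Drop F -> ε.
F -> NFi: N, F nullable, giving Fi | NFi | Ni | i.
Drop N -> ε.
Unchanged (no nullable symbols): S -> i; F -> ih; N -> hS; N -> hh.

S -> h | i | Fi | Ni | hN | FNi; F -> i | Fi | Ni | ih | NFi; N -> hS | hh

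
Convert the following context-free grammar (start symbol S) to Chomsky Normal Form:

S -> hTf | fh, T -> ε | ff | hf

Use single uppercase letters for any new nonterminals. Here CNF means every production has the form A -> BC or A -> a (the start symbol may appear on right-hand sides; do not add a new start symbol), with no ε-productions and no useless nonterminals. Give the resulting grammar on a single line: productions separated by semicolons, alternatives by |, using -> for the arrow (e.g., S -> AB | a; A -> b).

Nullable: {T}; after ε-elimination: S -> fh | hf | hTf; T -> ff | hf.
No unit productions to eliminate.
TERM: introduce A -> f, B -> h and substitute in every rule of length ≥2.
BIN: S -> BTA becomes S -> BC, C -> TA.

S -> AB | BA | BC; A -> f; B -> h; C -> TA; T -> AA | BA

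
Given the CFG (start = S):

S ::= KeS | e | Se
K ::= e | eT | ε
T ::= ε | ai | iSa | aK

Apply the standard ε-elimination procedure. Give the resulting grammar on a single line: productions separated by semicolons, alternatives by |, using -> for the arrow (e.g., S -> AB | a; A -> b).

Nullable set: {K, T}.
S -> KeS: K nullable, giving KeS | eS.
Drop K -> ε.
K -> eT: T nullable, giving e | eT.
Drop T -> ε.
T -> aK: K nullable, giving a | aK.
Unchanged (no nullable symbols): S -> Se; S -> e; K -> e; T -> ai; T -> iSa.

S -> e | Se | eS | KeS; K -> e | eT; T -> a | aK | ai | iSa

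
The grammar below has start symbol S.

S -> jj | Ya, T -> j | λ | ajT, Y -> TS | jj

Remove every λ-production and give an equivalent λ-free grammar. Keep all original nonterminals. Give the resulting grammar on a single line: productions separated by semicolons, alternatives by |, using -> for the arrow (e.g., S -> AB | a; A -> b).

S -> Ya | jj; T -> j | aj | ajT; Y -> S | TS | jj

Nullable set: {T}.
Drop T -> λ.
T -> ajT: T nullable, giving aj | ajT.
Y -> TS: T nullable, giving S | TS.
Unchanged (no nullable symbols): S -> Ya; S -> jj; T -> j; Y -> jj.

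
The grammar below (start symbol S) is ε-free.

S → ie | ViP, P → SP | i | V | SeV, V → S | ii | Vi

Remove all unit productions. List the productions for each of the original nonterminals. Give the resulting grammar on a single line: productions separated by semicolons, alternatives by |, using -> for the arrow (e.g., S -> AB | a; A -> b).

Unit productions: P->V, V->S.
Unit pairs (A ⇒* B via units): (P,S), (P,V), (V,S).
S: inherits non-unit rules of {S} → ViP | ie.
P: inherits non-unit rules of {P, S, V} → SP | SeV | Vi | ViP | i | ie | ii.
V: inherits non-unit rules of {S, V} → Vi | ViP | ie | ii.

S -> ie | ViP; P -> i | SP | Vi | ie | ii | SeV | ViP; V -> Vi | ie | ii | ViP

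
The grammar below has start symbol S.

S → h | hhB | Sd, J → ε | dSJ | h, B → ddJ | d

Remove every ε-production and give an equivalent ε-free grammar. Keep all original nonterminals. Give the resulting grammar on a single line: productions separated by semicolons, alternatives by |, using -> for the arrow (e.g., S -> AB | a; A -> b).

Nullable set: {J}.
B -> ddJ: J nullable, giving dd | ddJ.
Drop J -> ε.
J -> dSJ: J nullable, giving dS | dSJ.
Unchanged (no nullable symbols): S -> Sd; S -> h; S -> hhB; B -> d; J -> h.

S -> h | Sd | hhB; B -> d | dd | ddJ; J -> h | dS | dSJ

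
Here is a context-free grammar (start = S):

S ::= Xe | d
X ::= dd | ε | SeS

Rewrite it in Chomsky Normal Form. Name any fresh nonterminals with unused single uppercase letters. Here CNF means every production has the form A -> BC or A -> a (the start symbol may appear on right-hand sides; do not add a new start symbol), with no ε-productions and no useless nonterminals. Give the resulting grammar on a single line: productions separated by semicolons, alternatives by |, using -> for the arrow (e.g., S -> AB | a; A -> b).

Nullable: {X}; after ε-elimination: S -> d | e | Xe; X -> dd | SeS.
No unit productions to eliminate.
TERM: introduce B -> d, A -> e and substitute in every rule of length ≥2.
BIN: X -> SAS becomes X -> SC, C -> AS.

S -> d | e | XA; A -> e; B -> d; C -> AS; X -> BB | SC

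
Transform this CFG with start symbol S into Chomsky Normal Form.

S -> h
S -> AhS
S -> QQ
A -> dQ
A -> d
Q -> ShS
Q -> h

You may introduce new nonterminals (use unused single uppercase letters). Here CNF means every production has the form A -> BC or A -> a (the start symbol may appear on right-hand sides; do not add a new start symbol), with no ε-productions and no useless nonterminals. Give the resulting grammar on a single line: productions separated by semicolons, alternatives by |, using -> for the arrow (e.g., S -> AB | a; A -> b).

S -> h | AE | QQ; A -> d | BQ; B -> d; C -> h; D -> CS; E -> CS; Q -> h | SD

No ε-productions.
No unit productions to eliminate.
TERM: introduce B -> d, C -> h and substitute in every rule of length ≥2.
BIN: Q -> SCS becomes Q -> SD, D -> CS; S -> ACS becomes S -> AE, E -> CS.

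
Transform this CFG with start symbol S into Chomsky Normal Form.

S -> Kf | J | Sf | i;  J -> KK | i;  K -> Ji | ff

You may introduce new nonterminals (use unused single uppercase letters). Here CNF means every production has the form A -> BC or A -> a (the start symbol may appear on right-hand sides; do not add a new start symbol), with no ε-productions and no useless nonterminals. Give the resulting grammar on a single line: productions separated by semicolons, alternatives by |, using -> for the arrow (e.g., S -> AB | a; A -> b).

No ε-productions.
After unit-elimination: S -> i | KK | Kf | Sf; J -> i | KK; K -> Ji | ff.
TERM: introduce B -> f, A -> i and substitute in every rule of length ≥2.

S -> i | KB | KK | SB; A -> i; B -> f; J -> i | KK; K -> BB | JA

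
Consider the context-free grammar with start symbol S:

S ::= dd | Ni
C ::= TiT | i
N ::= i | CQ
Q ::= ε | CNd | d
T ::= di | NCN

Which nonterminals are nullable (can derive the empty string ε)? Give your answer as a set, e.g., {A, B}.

Directly nullable (have an ε-rule): {Q}.
Not nullable: C, N, S, T — each has a terminal in every rule's right-hand side or depends on a non-nullable symbol.

{Q}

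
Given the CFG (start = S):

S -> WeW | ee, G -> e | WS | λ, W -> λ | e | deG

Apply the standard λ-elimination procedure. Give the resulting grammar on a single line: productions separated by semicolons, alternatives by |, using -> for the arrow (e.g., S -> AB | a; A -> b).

Nullable set: {G, W}.
S -> WeW: W, W nullable, giving We | WeW | e | eW.
Drop G -> λ.
G -> WS: W nullable, giving S | WS.
Drop W -> λ.
W -> deG: G nullable, giving de | deG.
Unchanged (no nullable symbols): S -> ee; G -> e; W -> e.

S -> e | We | eW | ee | WeW; G -> S | e | WS; W -> e | de | deG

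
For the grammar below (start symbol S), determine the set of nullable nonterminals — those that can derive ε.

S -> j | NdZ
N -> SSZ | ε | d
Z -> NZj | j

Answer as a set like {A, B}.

Directly nullable (have an ε-rule): {N}.
Not nullable: S, Z — each has a terminal in every rule's right-hand side or depends on a non-nullable symbol.

{N}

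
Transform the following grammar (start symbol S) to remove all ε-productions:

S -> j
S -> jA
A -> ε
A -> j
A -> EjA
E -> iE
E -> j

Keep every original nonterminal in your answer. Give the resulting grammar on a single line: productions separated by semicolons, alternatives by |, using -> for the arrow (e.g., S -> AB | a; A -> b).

S -> j | jA; A -> j | Ej | EjA; E -> j | iE

Nullable set: {A}.
S -> jA: A nullable, giving j | jA.
Drop A -> ε.
A -> EjA: A nullable, giving Ej | EjA.
Unchanged (no nullable symbols): S -> j; A -> j; E -> iE; E -> j.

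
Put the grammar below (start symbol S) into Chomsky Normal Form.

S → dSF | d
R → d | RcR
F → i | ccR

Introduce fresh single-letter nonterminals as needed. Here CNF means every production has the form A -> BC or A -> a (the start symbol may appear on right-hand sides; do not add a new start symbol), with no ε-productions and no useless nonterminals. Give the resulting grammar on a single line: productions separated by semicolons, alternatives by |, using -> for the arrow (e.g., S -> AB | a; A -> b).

No ε-productions.
No unit productions to eliminate.
TERM: introduce A -> c, B -> d and substitute in every rule of length ≥2.
BIN: F -> AAR becomes F -> AC, C -> AR; R -> RAR becomes R -> RD, D -> AR; S -> BSF becomes S -> BE, E -> SF.

S -> d | BE; A -> c; B -> d; C -> AR; D -> AR; E -> SF; F -> i | AC; R -> d | RD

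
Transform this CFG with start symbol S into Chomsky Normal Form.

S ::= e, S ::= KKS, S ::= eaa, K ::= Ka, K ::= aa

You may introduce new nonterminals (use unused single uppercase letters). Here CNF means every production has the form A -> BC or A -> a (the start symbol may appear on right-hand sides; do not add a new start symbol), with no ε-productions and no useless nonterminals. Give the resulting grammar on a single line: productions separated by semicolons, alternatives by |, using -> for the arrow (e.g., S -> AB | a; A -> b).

S -> e | BC | KD; A -> a; B -> e; C -> AA; D -> KS; K -> AA | KA

No ε-productions.
No unit productions to eliminate.
TERM: introduce A -> a, B -> e and substitute in every rule of length ≥2.
BIN: S -> BAA becomes S -> BC, C -> AA; S -> KKS becomes S -> KD, D -> KS.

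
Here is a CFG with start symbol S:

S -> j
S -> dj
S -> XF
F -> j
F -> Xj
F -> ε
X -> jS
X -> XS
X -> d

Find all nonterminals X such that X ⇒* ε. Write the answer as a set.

Directly nullable (have an ε-rule): {F}.
Not nullable: S, X — each has a terminal in every rule's right-hand side or depends on a non-nullable symbol.

{F}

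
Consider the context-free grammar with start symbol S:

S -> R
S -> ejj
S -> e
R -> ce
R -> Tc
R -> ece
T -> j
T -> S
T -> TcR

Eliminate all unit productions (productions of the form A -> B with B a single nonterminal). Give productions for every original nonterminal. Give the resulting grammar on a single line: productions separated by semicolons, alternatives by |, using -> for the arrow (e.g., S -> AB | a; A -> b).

Unit productions: S->R, T->S.
Unit pairs (A ⇒* B via units): (S,R), (T,R), (T,S).
S: inherits non-unit rules of {R, S} → Tc | ce | e | ece | ejj.
R: inherits non-unit rules of {R} → Tc | ce | ece.
T: inherits non-unit rules of {R, S, T} → Tc | TcR | ce | e | ece | ejj | j.

S -> e | Tc | ce | ece | ejj; R -> Tc | ce | ece; T -> e | j | Tc | ce | TcR | ece | ejj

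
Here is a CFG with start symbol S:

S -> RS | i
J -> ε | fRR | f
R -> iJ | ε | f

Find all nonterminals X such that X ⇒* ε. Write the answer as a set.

Directly nullable (have an ε-rule): {J, R}.
Not nullable: S — each has a terminal in every rule's right-hand side or depends on a non-nullable symbol.

{J, R}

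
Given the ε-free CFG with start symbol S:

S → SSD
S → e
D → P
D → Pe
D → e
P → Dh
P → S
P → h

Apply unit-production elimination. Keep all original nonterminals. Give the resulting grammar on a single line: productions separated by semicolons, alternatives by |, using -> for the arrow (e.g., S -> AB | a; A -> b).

Unit productions: D->P, P->S.
Unit pairs (A ⇒* B via units): (D,P), (D,S), (P,S).
S: inherits non-unit rules of {S} → SSD | e.
D: inherits non-unit rules of {D, P, S} → Dh | Pe | SSD | e | h.
P: inherits non-unit rules of {P, S} → Dh | SSD | e | h.

S -> e | SSD; D -> e | h | Dh | Pe | SSD; P -> e | h | Dh | SSD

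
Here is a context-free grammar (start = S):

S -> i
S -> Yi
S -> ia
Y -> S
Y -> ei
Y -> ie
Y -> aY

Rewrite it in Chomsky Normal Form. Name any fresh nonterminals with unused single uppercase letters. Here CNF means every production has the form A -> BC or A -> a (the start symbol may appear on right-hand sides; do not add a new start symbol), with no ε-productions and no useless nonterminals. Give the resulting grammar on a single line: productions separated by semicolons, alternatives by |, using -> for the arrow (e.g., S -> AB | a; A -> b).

S -> i | AB | YA; A -> i; B -> a; C -> e; Y -> i | AB | AC | BY | CA | YA

No ε-productions.
After unit-elimination: S -> i | Yi | ia; Y -> i | Yi | aY | ei | ia | ie.
TERM: introduce B -> a, C -> e, A -> i and substitute in every rule of length ≥2.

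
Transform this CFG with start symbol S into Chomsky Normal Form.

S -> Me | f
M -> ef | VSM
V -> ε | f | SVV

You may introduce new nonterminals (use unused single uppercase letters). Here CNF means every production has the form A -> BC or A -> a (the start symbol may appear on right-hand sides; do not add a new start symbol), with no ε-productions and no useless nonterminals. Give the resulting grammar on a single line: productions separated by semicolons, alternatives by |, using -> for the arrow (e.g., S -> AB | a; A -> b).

Nullable: {V}; after ε-elimination: S -> f | Me; M -> SM | ef | VSM; V -> S | f | SV | SVV.
After unit-elimination: S -> f | Me; M -> SM | ef | VSM; V -> f | Me | SV | SVV.
TERM: introduce A -> e, B -> f and substitute in every rule of length ≥2.
BIN: M -> VSM becomes M -> VC, C -> SM; V -> SVV becomes V -> SD, D -> VV.

S -> f | MA; A -> e; B -> f; C -> SM; D -> VV; M -> AB | SM | VC; V -> f | MA | SD | SV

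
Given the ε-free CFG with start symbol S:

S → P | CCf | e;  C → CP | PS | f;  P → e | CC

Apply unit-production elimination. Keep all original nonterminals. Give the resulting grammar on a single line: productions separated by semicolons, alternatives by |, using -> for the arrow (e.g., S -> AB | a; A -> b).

Unit productions: S->P.
Unit pairs (A ⇒* B via units): (S,P).
S: inherits non-unit rules of {P, S} → CC | CCf | e.
C: inherits non-unit rules of {C} → CP | PS | f.
P: inherits non-unit rules of {P} → CC | e.

S -> e | CC | CCf; C -> f | CP | PS; P -> e | CC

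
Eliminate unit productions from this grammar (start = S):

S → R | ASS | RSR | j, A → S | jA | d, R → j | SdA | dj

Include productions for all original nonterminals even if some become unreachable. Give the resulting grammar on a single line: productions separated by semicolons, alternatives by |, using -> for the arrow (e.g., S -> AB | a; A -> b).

S -> j | dj | ASS | RSR | SdA; A -> d | j | dj | jA | ASS | RSR | SdA; R -> j | dj | SdA

Unit productions: A->S, S->R.
Unit pairs (A ⇒* B via units): (A,R), (A,S), (S,R).
S: inherits non-unit rules of {R, S} → ASS | RSR | SdA | dj | j.
A: inherits non-unit rules of {A, R, S} → ASS | RSR | SdA | d | dj | j | jA.
R: inherits non-unit rules of {R} → SdA | dj | j.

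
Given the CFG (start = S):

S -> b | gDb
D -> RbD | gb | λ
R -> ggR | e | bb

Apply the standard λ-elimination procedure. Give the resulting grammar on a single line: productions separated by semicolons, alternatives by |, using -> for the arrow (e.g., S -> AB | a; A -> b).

Nullable set: {D}.
S -> gDb: D nullable, giving gDb | gb.
Drop D -> λ.
D -> RbD: D nullable, giving Rb | RbD.
Unchanged (no nullable symbols): S -> b; D -> gb; R -> bb; R -> e; R -> ggR.

S -> b | gb | gDb; D -> Rb | gb | RbD; R -> e | bb | ggR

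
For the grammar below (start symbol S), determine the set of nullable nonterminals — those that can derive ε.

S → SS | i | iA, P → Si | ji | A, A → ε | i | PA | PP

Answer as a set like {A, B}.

Directly nullable (have an ε-rule): {A}.
P is nullable via P -> A (every symbol on the right is already known nullable).
Not nullable: S — each has a terminal in every rule's right-hand side or depends on a non-nullable symbol.

{A, P}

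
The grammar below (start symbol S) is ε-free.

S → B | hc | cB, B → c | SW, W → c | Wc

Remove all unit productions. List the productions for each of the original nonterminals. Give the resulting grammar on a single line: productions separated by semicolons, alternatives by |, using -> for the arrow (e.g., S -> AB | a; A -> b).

Unit productions: S->B.
Unit pairs (A ⇒* B via units): (S,B).
S: inherits non-unit rules of {B, S} → SW | c | cB | hc.
B: inherits non-unit rules of {B} → SW | c.
W: inherits non-unit rules of {W} → Wc | c.

S -> c | SW | cB | hc; B -> c | SW; W -> c | Wc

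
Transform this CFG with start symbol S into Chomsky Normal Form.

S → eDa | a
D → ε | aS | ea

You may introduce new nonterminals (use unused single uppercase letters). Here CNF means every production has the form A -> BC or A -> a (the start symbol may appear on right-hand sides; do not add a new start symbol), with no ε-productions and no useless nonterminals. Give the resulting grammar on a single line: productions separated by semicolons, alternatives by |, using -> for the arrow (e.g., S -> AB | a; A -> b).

Nullable: {D}; after ε-elimination: S -> a | ea | eDa; D -> aS | ea.
No unit productions to eliminate.
TERM: introduce A -> a, B -> e and substitute in every rule of length ≥2.
BIN: S -> BDA becomes S -> BC, C -> DA.

S -> a | BA | BC; A -> a; B -> e; C -> DA; D -> AS | BA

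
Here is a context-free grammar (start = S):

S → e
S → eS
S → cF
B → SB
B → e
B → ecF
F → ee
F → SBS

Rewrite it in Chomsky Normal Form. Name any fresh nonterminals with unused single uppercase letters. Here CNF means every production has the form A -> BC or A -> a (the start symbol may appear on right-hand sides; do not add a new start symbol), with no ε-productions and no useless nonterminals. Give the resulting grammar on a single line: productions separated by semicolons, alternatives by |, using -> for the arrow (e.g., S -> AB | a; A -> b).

No ε-productions.
No unit productions to eliminate.
TERM: introduce C -> c, A -> e and substitute in every rule of length ≥2.
BIN: B -> ACF becomes B -> AD, D -> CF; F -> SBS becomes F -> SE, E -> BS.

S -> e | AS | CF; A -> e; B -> e | AD | SB; C -> c; D -> CF; E -> BS; F -> AA | SE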